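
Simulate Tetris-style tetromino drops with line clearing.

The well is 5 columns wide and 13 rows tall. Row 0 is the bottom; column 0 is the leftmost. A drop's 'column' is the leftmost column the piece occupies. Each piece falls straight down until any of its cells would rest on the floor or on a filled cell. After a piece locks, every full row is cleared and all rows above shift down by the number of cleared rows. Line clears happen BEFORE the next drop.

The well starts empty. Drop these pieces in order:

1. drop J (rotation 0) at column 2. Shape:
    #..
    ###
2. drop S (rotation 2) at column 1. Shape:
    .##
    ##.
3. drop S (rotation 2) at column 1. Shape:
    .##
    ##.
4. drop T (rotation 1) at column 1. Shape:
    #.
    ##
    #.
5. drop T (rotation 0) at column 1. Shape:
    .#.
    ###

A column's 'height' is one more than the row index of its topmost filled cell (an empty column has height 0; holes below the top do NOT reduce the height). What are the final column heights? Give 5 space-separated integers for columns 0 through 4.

Drop 1: J rot0 at col 2 lands with bottom-row=0; cleared 0 line(s) (total 0); column heights now [0 0 2 1 1], max=2
Drop 2: S rot2 at col 1 lands with bottom-row=2; cleared 0 line(s) (total 0); column heights now [0 3 4 4 1], max=4
Drop 3: S rot2 at col 1 lands with bottom-row=4; cleared 0 line(s) (total 0); column heights now [0 5 6 6 1], max=6
Drop 4: T rot1 at col 1 lands with bottom-row=5; cleared 0 line(s) (total 0); column heights now [0 8 7 6 1], max=8
Drop 5: T rot0 at col 1 lands with bottom-row=8; cleared 0 line(s) (total 0); column heights now [0 9 10 9 1], max=10

Answer: 0 9 10 9 1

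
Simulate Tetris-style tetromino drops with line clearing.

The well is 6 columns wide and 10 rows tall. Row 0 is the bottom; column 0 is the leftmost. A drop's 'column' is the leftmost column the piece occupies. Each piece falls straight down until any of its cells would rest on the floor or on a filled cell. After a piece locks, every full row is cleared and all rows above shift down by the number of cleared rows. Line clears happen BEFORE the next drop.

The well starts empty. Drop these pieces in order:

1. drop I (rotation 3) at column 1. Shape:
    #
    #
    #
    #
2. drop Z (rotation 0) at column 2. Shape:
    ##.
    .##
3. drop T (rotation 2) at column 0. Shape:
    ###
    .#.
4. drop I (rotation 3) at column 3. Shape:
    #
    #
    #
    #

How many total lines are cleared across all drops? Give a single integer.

Answer: 0

Derivation:
Drop 1: I rot3 at col 1 lands with bottom-row=0; cleared 0 line(s) (total 0); column heights now [0 4 0 0 0 0], max=4
Drop 2: Z rot0 at col 2 lands with bottom-row=0; cleared 0 line(s) (total 0); column heights now [0 4 2 2 1 0], max=4
Drop 3: T rot2 at col 0 lands with bottom-row=4; cleared 0 line(s) (total 0); column heights now [6 6 6 2 1 0], max=6
Drop 4: I rot3 at col 3 lands with bottom-row=2; cleared 0 line(s) (total 0); column heights now [6 6 6 6 1 0], max=6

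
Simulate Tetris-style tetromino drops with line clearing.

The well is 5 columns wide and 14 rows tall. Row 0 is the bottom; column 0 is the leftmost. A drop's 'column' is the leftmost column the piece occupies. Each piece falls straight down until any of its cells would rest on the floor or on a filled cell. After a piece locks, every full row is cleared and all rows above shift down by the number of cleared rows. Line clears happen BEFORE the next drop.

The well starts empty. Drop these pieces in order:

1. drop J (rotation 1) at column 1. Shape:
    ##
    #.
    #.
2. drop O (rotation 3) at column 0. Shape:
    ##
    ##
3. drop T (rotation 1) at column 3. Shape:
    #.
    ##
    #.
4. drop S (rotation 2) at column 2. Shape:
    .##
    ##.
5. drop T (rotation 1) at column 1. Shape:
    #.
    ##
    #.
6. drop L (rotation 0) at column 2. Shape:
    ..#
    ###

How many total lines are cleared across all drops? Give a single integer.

Answer: 0

Derivation:
Drop 1: J rot1 at col 1 lands with bottom-row=0; cleared 0 line(s) (total 0); column heights now [0 3 3 0 0], max=3
Drop 2: O rot3 at col 0 lands with bottom-row=3; cleared 0 line(s) (total 0); column heights now [5 5 3 0 0], max=5
Drop 3: T rot1 at col 3 lands with bottom-row=0; cleared 0 line(s) (total 0); column heights now [5 5 3 3 2], max=5
Drop 4: S rot2 at col 2 lands with bottom-row=3; cleared 0 line(s) (total 0); column heights now [5 5 4 5 5], max=5
Drop 5: T rot1 at col 1 lands with bottom-row=5; cleared 0 line(s) (total 0); column heights now [5 8 7 5 5], max=8
Drop 6: L rot0 at col 2 lands with bottom-row=7; cleared 0 line(s) (total 0); column heights now [5 8 8 8 9], max=9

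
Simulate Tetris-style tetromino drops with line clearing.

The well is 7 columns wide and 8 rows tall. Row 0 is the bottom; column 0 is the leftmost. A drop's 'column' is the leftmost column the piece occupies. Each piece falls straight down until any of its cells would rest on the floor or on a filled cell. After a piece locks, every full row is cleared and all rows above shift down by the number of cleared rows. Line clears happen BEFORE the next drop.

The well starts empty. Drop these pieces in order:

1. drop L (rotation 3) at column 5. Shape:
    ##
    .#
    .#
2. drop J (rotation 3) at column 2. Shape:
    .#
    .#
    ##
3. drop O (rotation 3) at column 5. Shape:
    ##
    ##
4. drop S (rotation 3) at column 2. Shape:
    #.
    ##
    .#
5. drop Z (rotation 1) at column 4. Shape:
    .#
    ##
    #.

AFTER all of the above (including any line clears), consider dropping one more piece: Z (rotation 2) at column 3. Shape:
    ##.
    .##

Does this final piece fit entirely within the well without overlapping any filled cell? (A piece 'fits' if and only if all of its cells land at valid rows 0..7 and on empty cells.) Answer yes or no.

Answer: no

Derivation:
Drop 1: L rot3 at col 5 lands with bottom-row=0; cleared 0 line(s) (total 0); column heights now [0 0 0 0 0 3 3], max=3
Drop 2: J rot3 at col 2 lands with bottom-row=0; cleared 0 line(s) (total 0); column heights now [0 0 1 3 0 3 3], max=3
Drop 3: O rot3 at col 5 lands with bottom-row=3; cleared 0 line(s) (total 0); column heights now [0 0 1 3 0 5 5], max=5
Drop 4: S rot3 at col 2 lands with bottom-row=3; cleared 0 line(s) (total 0); column heights now [0 0 6 5 0 5 5], max=6
Drop 5: Z rot1 at col 4 lands with bottom-row=4; cleared 0 line(s) (total 0); column heights now [0 0 6 5 6 7 5], max=7
Test piece Z rot2 at col 3 (width 3): heights before test = [0 0 6 5 6 7 5]; fits = False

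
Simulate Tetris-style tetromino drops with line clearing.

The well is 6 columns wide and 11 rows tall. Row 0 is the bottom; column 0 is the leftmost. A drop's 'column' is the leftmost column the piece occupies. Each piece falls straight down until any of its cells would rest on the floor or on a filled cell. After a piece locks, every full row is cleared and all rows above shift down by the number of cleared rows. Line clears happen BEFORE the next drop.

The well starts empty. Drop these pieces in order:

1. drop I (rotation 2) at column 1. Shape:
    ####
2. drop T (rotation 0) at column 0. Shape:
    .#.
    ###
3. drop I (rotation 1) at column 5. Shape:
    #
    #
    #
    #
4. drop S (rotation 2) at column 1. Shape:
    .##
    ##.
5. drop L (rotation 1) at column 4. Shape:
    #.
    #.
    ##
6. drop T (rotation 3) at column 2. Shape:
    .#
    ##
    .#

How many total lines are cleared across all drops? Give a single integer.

Drop 1: I rot2 at col 1 lands with bottom-row=0; cleared 0 line(s) (total 0); column heights now [0 1 1 1 1 0], max=1
Drop 2: T rot0 at col 0 lands with bottom-row=1; cleared 0 line(s) (total 0); column heights now [2 3 2 1 1 0], max=3
Drop 3: I rot1 at col 5 lands with bottom-row=0; cleared 0 line(s) (total 0); column heights now [2 3 2 1 1 4], max=4
Drop 4: S rot2 at col 1 lands with bottom-row=3; cleared 0 line(s) (total 0); column heights now [2 4 5 5 1 4], max=5
Drop 5: L rot1 at col 4 lands with bottom-row=4; cleared 0 line(s) (total 0); column heights now [2 4 5 5 7 5], max=7
Drop 6: T rot3 at col 2 lands with bottom-row=5; cleared 0 line(s) (total 0); column heights now [2 4 7 8 7 5], max=8

Answer: 0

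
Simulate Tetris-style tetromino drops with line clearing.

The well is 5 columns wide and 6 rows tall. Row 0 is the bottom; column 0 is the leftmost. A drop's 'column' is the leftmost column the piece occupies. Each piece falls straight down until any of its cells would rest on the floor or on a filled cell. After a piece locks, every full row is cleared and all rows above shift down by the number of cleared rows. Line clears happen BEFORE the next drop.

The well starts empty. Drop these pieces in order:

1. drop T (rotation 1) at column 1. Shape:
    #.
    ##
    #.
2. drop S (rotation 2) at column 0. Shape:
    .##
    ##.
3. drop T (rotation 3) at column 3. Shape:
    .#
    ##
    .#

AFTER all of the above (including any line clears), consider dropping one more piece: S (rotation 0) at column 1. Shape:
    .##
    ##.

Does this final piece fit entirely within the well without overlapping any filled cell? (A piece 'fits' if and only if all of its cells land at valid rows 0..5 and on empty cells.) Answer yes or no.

Drop 1: T rot1 at col 1 lands with bottom-row=0; cleared 0 line(s) (total 0); column heights now [0 3 2 0 0], max=3
Drop 2: S rot2 at col 0 lands with bottom-row=3; cleared 0 line(s) (total 0); column heights now [4 5 5 0 0], max=5
Drop 3: T rot3 at col 3 lands with bottom-row=0; cleared 0 line(s) (total 0); column heights now [4 5 5 2 3], max=5
Test piece S rot0 at col 1 (width 3): heights before test = [4 5 5 2 3]; fits = False

Answer: no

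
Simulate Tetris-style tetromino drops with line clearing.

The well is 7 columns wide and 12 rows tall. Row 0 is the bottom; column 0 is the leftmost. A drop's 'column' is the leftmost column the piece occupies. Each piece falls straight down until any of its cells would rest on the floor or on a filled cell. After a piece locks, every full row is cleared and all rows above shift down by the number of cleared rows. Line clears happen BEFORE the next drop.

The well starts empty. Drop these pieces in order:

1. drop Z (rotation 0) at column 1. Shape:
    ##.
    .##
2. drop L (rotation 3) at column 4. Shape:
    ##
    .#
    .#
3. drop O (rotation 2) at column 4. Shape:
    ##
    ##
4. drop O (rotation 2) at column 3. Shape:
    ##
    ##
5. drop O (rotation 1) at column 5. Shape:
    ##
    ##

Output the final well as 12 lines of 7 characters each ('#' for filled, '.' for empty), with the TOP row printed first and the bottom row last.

Answer: .......
.......
.......
.......
.......
...####
...####
....##.
....##.
....##.
.##..#.
..##.#.

Derivation:
Drop 1: Z rot0 at col 1 lands with bottom-row=0; cleared 0 line(s) (total 0); column heights now [0 2 2 1 0 0 0], max=2
Drop 2: L rot3 at col 4 lands with bottom-row=0; cleared 0 line(s) (total 0); column heights now [0 2 2 1 3 3 0], max=3
Drop 3: O rot2 at col 4 lands with bottom-row=3; cleared 0 line(s) (total 0); column heights now [0 2 2 1 5 5 0], max=5
Drop 4: O rot2 at col 3 lands with bottom-row=5; cleared 0 line(s) (total 0); column heights now [0 2 2 7 7 5 0], max=7
Drop 5: O rot1 at col 5 lands with bottom-row=5; cleared 0 line(s) (total 0); column heights now [0 2 2 7 7 7 7], max=7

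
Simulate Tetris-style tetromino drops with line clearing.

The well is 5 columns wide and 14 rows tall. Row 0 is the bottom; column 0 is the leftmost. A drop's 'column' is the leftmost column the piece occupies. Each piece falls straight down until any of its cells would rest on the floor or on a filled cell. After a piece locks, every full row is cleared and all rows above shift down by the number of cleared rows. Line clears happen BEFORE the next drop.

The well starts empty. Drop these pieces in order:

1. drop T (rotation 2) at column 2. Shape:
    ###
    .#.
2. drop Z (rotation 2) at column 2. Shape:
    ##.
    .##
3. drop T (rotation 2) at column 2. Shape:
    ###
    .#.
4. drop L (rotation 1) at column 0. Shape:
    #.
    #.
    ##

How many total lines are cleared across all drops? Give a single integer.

Answer: 0

Derivation:
Drop 1: T rot2 at col 2 lands with bottom-row=0; cleared 0 line(s) (total 0); column heights now [0 0 2 2 2], max=2
Drop 2: Z rot2 at col 2 lands with bottom-row=2; cleared 0 line(s) (total 0); column heights now [0 0 4 4 3], max=4
Drop 3: T rot2 at col 2 lands with bottom-row=4; cleared 0 line(s) (total 0); column heights now [0 0 6 6 6], max=6
Drop 4: L rot1 at col 0 lands with bottom-row=0; cleared 0 line(s) (total 0); column heights now [3 1 6 6 6], max=6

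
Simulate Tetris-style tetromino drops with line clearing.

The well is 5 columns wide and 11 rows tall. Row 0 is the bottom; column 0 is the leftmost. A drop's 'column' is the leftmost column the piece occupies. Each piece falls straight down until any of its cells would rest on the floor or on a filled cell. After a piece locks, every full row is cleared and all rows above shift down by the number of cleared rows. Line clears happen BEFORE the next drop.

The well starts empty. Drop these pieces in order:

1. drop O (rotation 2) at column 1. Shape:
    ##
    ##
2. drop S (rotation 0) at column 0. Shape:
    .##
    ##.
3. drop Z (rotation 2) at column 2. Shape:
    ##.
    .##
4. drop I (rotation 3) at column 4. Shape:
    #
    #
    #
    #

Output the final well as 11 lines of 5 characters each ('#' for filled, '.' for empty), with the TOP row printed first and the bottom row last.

Answer: .....
.....
.....
....#
....#
....#
..###
.####
##...
.##..
.##..

Derivation:
Drop 1: O rot2 at col 1 lands with bottom-row=0; cleared 0 line(s) (total 0); column heights now [0 2 2 0 0], max=2
Drop 2: S rot0 at col 0 lands with bottom-row=2; cleared 0 line(s) (total 0); column heights now [3 4 4 0 0], max=4
Drop 3: Z rot2 at col 2 lands with bottom-row=3; cleared 0 line(s) (total 0); column heights now [3 4 5 5 4], max=5
Drop 4: I rot3 at col 4 lands with bottom-row=4; cleared 0 line(s) (total 0); column heights now [3 4 5 5 8], max=8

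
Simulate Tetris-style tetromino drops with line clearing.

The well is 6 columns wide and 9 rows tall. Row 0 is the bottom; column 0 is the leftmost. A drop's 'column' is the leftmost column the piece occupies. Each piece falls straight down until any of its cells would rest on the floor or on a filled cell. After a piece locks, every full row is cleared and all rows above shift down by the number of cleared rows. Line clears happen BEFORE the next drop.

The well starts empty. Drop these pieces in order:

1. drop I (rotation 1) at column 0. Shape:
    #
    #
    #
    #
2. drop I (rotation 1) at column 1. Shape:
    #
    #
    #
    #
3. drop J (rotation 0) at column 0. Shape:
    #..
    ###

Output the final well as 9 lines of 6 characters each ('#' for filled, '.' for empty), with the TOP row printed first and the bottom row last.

Drop 1: I rot1 at col 0 lands with bottom-row=0; cleared 0 line(s) (total 0); column heights now [4 0 0 0 0 0], max=4
Drop 2: I rot1 at col 1 lands with bottom-row=0; cleared 0 line(s) (total 0); column heights now [4 4 0 0 0 0], max=4
Drop 3: J rot0 at col 0 lands with bottom-row=4; cleared 0 line(s) (total 0); column heights now [6 5 5 0 0 0], max=6

Answer: ......
......
......
#.....
###...
##....
##....
##....
##....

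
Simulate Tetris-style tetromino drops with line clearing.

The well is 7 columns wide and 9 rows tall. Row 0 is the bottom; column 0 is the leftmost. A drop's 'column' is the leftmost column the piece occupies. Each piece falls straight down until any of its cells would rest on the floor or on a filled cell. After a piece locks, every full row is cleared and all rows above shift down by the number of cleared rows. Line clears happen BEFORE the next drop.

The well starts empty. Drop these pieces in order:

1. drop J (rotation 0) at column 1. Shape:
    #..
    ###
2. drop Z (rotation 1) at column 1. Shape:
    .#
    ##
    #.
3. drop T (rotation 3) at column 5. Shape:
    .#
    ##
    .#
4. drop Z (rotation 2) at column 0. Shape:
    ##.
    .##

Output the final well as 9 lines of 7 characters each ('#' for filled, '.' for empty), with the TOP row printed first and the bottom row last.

Answer: .......
.......
##.....
.##....
..#....
.##....
.#....#
.#...##
.###..#

Derivation:
Drop 1: J rot0 at col 1 lands with bottom-row=0; cleared 0 line(s) (total 0); column heights now [0 2 1 1 0 0 0], max=2
Drop 2: Z rot1 at col 1 lands with bottom-row=2; cleared 0 line(s) (total 0); column heights now [0 4 5 1 0 0 0], max=5
Drop 3: T rot3 at col 5 lands with bottom-row=0; cleared 0 line(s) (total 0); column heights now [0 4 5 1 0 2 3], max=5
Drop 4: Z rot2 at col 0 lands with bottom-row=5; cleared 0 line(s) (total 0); column heights now [7 7 6 1 0 2 3], max=7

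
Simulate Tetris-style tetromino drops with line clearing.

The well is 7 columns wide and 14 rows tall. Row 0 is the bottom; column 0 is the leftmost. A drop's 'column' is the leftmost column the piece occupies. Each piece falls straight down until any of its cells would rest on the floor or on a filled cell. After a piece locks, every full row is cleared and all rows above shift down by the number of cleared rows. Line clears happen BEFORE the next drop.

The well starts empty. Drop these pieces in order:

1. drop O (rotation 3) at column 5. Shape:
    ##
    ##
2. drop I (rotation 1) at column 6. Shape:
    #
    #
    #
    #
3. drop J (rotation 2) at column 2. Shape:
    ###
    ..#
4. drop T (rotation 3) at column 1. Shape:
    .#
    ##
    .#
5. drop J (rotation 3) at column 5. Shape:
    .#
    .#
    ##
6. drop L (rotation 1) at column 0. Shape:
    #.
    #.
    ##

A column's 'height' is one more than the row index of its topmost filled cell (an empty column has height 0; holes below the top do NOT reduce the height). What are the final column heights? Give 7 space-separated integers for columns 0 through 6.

Answer: 7 5 5 2 2 7 9

Derivation:
Drop 1: O rot3 at col 5 lands with bottom-row=0; cleared 0 line(s) (total 0); column heights now [0 0 0 0 0 2 2], max=2
Drop 2: I rot1 at col 6 lands with bottom-row=2; cleared 0 line(s) (total 0); column heights now [0 0 0 0 0 2 6], max=6
Drop 3: J rot2 at col 2 lands with bottom-row=0; cleared 0 line(s) (total 0); column heights now [0 0 2 2 2 2 6], max=6
Drop 4: T rot3 at col 1 lands with bottom-row=2; cleared 0 line(s) (total 0); column heights now [0 4 5 2 2 2 6], max=6
Drop 5: J rot3 at col 5 lands with bottom-row=6; cleared 0 line(s) (total 0); column heights now [0 4 5 2 2 7 9], max=9
Drop 6: L rot1 at col 0 lands with bottom-row=4; cleared 0 line(s) (total 0); column heights now [7 5 5 2 2 7 9], max=9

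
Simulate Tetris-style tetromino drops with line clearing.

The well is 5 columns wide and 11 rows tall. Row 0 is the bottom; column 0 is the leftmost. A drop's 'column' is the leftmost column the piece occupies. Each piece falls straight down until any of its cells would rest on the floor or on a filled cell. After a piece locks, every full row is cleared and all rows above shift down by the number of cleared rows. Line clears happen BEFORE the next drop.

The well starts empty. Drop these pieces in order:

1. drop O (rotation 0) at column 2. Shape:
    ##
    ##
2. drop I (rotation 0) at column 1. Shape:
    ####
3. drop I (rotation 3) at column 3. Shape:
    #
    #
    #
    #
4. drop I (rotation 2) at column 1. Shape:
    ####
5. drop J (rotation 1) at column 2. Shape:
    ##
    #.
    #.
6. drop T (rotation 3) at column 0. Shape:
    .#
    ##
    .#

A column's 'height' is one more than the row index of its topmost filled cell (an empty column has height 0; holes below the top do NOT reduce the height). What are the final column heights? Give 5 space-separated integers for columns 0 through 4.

Drop 1: O rot0 at col 2 lands with bottom-row=0; cleared 0 line(s) (total 0); column heights now [0 0 2 2 0], max=2
Drop 2: I rot0 at col 1 lands with bottom-row=2; cleared 0 line(s) (total 0); column heights now [0 3 3 3 3], max=3
Drop 3: I rot3 at col 3 lands with bottom-row=3; cleared 0 line(s) (total 0); column heights now [0 3 3 7 3], max=7
Drop 4: I rot2 at col 1 lands with bottom-row=7; cleared 0 line(s) (total 0); column heights now [0 8 8 8 8], max=8
Drop 5: J rot1 at col 2 lands with bottom-row=8; cleared 0 line(s) (total 0); column heights now [0 8 11 11 8], max=11
Drop 6: T rot3 at col 0 lands with bottom-row=8; cleared 0 line(s) (total 0); column heights now [10 11 11 11 8], max=11

Answer: 10 11 11 11 8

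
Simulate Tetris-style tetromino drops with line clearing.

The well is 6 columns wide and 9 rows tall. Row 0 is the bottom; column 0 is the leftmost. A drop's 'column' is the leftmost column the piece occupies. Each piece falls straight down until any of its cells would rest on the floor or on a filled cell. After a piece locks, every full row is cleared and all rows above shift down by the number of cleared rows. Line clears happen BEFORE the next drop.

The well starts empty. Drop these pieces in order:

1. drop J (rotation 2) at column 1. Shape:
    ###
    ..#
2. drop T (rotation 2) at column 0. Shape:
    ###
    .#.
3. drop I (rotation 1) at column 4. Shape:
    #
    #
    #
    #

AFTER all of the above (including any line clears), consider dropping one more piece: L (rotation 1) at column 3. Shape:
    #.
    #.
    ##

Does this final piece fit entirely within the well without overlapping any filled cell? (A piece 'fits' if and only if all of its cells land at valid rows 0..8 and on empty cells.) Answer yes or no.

Answer: yes

Derivation:
Drop 1: J rot2 at col 1 lands with bottom-row=0; cleared 0 line(s) (total 0); column heights now [0 2 2 2 0 0], max=2
Drop 2: T rot2 at col 0 lands with bottom-row=2; cleared 0 line(s) (total 0); column heights now [4 4 4 2 0 0], max=4
Drop 3: I rot1 at col 4 lands with bottom-row=0; cleared 0 line(s) (total 0); column heights now [4 4 4 2 4 0], max=4
Test piece L rot1 at col 3 (width 2): heights before test = [4 4 4 2 4 0]; fits = True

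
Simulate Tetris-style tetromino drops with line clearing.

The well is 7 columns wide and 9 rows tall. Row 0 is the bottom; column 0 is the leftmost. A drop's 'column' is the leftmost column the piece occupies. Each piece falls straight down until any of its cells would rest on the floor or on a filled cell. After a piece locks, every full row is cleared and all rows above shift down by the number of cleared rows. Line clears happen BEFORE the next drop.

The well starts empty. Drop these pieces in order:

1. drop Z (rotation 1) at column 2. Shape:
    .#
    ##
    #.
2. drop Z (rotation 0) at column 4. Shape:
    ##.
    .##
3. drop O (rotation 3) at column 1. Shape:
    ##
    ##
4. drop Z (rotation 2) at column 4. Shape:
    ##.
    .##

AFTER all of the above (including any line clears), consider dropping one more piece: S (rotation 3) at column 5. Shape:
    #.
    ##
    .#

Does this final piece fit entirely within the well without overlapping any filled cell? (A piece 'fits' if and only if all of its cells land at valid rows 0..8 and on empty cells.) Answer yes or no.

Drop 1: Z rot1 at col 2 lands with bottom-row=0; cleared 0 line(s) (total 0); column heights now [0 0 2 3 0 0 0], max=3
Drop 2: Z rot0 at col 4 lands with bottom-row=0; cleared 0 line(s) (total 0); column heights now [0 0 2 3 2 2 1], max=3
Drop 3: O rot3 at col 1 lands with bottom-row=2; cleared 0 line(s) (total 0); column heights now [0 4 4 3 2 2 1], max=4
Drop 4: Z rot2 at col 4 lands with bottom-row=2; cleared 0 line(s) (total 0); column heights now [0 4 4 3 4 4 3], max=4
Test piece S rot3 at col 5 (width 2): heights before test = [0 4 4 3 4 4 3]; fits = True

Answer: yes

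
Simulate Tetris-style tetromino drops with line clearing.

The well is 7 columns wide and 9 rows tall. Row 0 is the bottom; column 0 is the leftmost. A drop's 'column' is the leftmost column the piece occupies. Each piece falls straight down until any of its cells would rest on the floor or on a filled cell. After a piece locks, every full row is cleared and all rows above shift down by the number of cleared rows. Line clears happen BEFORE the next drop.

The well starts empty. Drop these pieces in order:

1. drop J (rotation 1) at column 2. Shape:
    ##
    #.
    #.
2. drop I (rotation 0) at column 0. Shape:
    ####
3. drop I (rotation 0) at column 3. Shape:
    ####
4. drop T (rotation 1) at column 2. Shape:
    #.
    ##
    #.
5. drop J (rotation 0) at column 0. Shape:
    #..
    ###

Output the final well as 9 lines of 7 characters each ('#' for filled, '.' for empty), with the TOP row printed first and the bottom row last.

Answer: #......
###....
..#....
..##...
..#####
####...
..##...
..#....
..#....

Derivation:
Drop 1: J rot1 at col 2 lands with bottom-row=0; cleared 0 line(s) (total 0); column heights now [0 0 3 3 0 0 0], max=3
Drop 2: I rot0 at col 0 lands with bottom-row=3; cleared 0 line(s) (total 0); column heights now [4 4 4 4 0 0 0], max=4
Drop 3: I rot0 at col 3 lands with bottom-row=4; cleared 0 line(s) (total 0); column heights now [4 4 4 5 5 5 5], max=5
Drop 4: T rot1 at col 2 lands with bottom-row=4; cleared 0 line(s) (total 0); column heights now [4 4 7 6 5 5 5], max=7
Drop 5: J rot0 at col 0 lands with bottom-row=7; cleared 0 line(s) (total 0); column heights now [9 8 8 6 5 5 5], max=9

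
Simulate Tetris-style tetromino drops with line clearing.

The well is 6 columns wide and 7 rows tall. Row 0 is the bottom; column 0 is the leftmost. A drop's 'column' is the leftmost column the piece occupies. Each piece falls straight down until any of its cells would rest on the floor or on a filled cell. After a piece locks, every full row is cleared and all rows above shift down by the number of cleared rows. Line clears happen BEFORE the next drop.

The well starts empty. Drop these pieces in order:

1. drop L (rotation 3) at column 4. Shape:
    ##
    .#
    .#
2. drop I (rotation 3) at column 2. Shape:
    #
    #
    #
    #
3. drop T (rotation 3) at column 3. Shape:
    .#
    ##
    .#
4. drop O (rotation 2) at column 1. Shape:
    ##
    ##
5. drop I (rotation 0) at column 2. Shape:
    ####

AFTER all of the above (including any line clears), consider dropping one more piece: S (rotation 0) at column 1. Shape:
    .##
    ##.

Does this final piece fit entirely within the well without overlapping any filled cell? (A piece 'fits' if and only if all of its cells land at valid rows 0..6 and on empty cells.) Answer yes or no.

Drop 1: L rot3 at col 4 lands with bottom-row=0; cleared 0 line(s) (total 0); column heights now [0 0 0 0 3 3], max=3
Drop 2: I rot3 at col 2 lands with bottom-row=0; cleared 0 line(s) (total 0); column heights now [0 0 4 0 3 3], max=4
Drop 3: T rot3 at col 3 lands with bottom-row=3; cleared 0 line(s) (total 0); column heights now [0 0 4 5 6 3], max=6
Drop 4: O rot2 at col 1 lands with bottom-row=4; cleared 0 line(s) (total 0); column heights now [0 6 6 5 6 3], max=6
Drop 5: I rot0 at col 2 lands with bottom-row=6; cleared 0 line(s) (total 0); column heights now [0 6 7 7 7 7], max=7
Test piece S rot0 at col 1 (width 3): heights before test = [0 6 7 7 7 7]; fits = False

Answer: no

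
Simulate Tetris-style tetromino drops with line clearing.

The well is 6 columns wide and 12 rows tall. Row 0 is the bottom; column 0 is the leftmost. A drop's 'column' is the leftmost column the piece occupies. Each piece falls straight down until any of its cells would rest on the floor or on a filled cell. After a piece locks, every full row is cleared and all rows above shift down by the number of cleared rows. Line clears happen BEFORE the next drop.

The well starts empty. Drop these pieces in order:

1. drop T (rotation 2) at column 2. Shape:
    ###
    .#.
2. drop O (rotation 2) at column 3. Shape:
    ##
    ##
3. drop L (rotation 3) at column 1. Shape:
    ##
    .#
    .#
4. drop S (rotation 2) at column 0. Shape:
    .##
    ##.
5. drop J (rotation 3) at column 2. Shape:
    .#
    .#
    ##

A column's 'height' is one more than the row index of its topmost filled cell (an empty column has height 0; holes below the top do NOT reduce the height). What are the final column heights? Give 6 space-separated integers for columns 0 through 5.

Drop 1: T rot2 at col 2 lands with bottom-row=0; cleared 0 line(s) (total 0); column heights now [0 0 2 2 2 0], max=2
Drop 2: O rot2 at col 3 lands with bottom-row=2; cleared 0 line(s) (total 0); column heights now [0 0 2 4 4 0], max=4
Drop 3: L rot3 at col 1 lands with bottom-row=2; cleared 0 line(s) (total 0); column heights now [0 5 5 4 4 0], max=5
Drop 4: S rot2 at col 0 lands with bottom-row=5; cleared 0 line(s) (total 0); column heights now [6 7 7 4 4 0], max=7
Drop 5: J rot3 at col 2 lands with bottom-row=7; cleared 0 line(s) (total 0); column heights now [6 7 8 10 4 0], max=10

Answer: 6 7 8 10 4 0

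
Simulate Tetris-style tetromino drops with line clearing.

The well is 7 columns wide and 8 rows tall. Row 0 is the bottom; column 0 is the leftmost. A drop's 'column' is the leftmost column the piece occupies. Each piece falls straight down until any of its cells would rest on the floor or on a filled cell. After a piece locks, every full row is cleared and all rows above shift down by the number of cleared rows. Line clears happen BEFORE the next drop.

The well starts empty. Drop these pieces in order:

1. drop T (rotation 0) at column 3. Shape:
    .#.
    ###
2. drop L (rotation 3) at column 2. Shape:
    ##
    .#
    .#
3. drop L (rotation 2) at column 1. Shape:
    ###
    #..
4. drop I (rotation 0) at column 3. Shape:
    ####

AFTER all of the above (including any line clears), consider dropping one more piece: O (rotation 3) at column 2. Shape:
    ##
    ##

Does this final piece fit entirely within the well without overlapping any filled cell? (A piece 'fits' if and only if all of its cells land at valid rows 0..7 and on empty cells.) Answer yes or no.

Drop 1: T rot0 at col 3 lands with bottom-row=0; cleared 0 line(s) (total 0); column heights now [0 0 0 1 2 1 0], max=2
Drop 2: L rot3 at col 2 lands with bottom-row=1; cleared 0 line(s) (total 0); column heights now [0 0 4 4 2 1 0], max=4
Drop 3: L rot2 at col 1 lands with bottom-row=3; cleared 0 line(s) (total 0); column heights now [0 5 5 5 2 1 0], max=5
Drop 4: I rot0 at col 3 lands with bottom-row=5; cleared 0 line(s) (total 0); column heights now [0 5 5 6 6 6 6], max=6
Test piece O rot3 at col 2 (width 2): heights before test = [0 5 5 6 6 6 6]; fits = True

Answer: yes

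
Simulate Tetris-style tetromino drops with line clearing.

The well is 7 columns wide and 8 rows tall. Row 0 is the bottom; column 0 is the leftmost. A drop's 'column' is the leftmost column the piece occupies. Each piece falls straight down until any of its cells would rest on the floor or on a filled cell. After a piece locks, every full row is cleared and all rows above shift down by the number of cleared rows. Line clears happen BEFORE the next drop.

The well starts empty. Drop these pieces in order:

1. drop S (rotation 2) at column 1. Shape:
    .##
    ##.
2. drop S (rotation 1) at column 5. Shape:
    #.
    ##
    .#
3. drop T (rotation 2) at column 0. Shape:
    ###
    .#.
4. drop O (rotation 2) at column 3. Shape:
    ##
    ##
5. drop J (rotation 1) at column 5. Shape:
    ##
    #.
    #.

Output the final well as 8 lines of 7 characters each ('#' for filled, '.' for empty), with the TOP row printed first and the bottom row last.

Answer: .......
.......
.....##
.....#.
...###.
######.
.###.##
.##...#

Derivation:
Drop 1: S rot2 at col 1 lands with bottom-row=0; cleared 0 line(s) (total 0); column heights now [0 1 2 2 0 0 0], max=2
Drop 2: S rot1 at col 5 lands with bottom-row=0; cleared 0 line(s) (total 0); column heights now [0 1 2 2 0 3 2], max=3
Drop 3: T rot2 at col 0 lands with bottom-row=1; cleared 0 line(s) (total 0); column heights now [3 3 3 2 0 3 2], max=3
Drop 4: O rot2 at col 3 lands with bottom-row=2; cleared 0 line(s) (total 0); column heights now [3 3 3 4 4 3 2], max=4
Drop 5: J rot1 at col 5 lands with bottom-row=3; cleared 0 line(s) (total 0); column heights now [3 3 3 4 4 6 6], max=6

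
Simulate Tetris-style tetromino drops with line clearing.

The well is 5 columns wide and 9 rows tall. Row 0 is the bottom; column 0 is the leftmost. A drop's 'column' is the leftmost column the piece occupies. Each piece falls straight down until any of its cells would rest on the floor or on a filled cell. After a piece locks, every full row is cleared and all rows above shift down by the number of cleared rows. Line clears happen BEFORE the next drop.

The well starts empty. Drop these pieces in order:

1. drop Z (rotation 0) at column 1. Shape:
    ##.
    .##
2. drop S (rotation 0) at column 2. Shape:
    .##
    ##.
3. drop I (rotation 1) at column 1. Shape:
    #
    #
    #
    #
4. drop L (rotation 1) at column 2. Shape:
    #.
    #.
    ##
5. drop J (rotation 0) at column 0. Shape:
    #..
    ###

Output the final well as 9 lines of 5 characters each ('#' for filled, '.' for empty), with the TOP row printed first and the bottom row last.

Drop 1: Z rot0 at col 1 lands with bottom-row=0; cleared 0 line(s) (total 0); column heights now [0 2 2 1 0], max=2
Drop 2: S rot0 at col 2 lands with bottom-row=2; cleared 0 line(s) (total 0); column heights now [0 2 3 4 4], max=4
Drop 3: I rot1 at col 1 lands with bottom-row=2; cleared 0 line(s) (total 0); column heights now [0 6 3 4 4], max=6
Drop 4: L rot1 at col 2 lands with bottom-row=4; cleared 0 line(s) (total 0); column heights now [0 6 7 5 4], max=7
Drop 5: J rot0 at col 0 lands with bottom-row=7; cleared 0 line(s) (total 0); column heights now [9 8 8 5 4], max=9

Answer: #....
###..
..#..
.##..
.###.
.#.##
.###.
.##..
..##.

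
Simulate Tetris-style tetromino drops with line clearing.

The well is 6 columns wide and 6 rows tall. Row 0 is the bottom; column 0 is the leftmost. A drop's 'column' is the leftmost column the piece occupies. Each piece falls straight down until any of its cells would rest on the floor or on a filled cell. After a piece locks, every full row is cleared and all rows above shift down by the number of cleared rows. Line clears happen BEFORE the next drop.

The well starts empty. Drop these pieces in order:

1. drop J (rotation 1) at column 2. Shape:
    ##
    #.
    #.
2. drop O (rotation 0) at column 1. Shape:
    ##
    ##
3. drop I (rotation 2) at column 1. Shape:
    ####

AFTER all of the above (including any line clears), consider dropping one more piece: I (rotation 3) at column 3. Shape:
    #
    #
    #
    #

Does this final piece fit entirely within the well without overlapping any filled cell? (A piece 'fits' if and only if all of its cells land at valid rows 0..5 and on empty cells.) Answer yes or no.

Drop 1: J rot1 at col 2 lands with bottom-row=0; cleared 0 line(s) (total 0); column heights now [0 0 3 3 0 0], max=3
Drop 2: O rot0 at col 1 lands with bottom-row=3; cleared 0 line(s) (total 0); column heights now [0 5 5 3 0 0], max=5
Drop 3: I rot2 at col 1 lands with bottom-row=5; cleared 0 line(s) (total 0); column heights now [0 6 6 6 6 0], max=6
Test piece I rot3 at col 3 (width 1): heights before test = [0 6 6 6 6 0]; fits = False

Answer: no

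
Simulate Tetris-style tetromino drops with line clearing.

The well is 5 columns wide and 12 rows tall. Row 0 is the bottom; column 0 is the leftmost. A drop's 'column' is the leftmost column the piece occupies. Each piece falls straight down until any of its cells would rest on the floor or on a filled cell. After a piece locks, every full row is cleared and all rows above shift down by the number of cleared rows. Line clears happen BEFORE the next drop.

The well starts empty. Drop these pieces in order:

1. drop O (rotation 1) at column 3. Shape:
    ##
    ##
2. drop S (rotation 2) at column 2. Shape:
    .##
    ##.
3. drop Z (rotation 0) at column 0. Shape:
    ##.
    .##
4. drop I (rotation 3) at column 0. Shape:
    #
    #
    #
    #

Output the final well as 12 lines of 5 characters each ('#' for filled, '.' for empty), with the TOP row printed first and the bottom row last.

Drop 1: O rot1 at col 3 lands with bottom-row=0; cleared 0 line(s) (total 0); column heights now [0 0 0 2 2], max=2
Drop 2: S rot2 at col 2 lands with bottom-row=2; cleared 0 line(s) (total 0); column heights now [0 0 3 4 4], max=4
Drop 3: Z rot0 at col 0 lands with bottom-row=3; cleared 0 line(s) (total 0); column heights now [5 5 4 4 4], max=5
Drop 4: I rot3 at col 0 lands with bottom-row=5; cleared 0 line(s) (total 0); column heights now [9 5 4 4 4], max=9

Answer: .....
.....
.....
#....
#....
#....
#....
##...
.####
..##.
...##
...##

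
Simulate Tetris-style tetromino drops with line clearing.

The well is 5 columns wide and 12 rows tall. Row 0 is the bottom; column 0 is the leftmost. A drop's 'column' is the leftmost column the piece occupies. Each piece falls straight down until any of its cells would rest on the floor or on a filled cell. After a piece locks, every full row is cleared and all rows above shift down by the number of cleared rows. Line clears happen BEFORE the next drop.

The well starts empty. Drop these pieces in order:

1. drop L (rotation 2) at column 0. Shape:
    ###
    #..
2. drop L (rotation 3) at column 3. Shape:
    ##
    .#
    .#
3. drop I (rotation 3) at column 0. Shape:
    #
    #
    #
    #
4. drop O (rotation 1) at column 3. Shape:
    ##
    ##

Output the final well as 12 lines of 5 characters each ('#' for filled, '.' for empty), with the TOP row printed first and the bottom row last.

Drop 1: L rot2 at col 0 lands with bottom-row=0; cleared 0 line(s) (total 0); column heights now [2 2 2 0 0], max=2
Drop 2: L rot3 at col 3 lands with bottom-row=0; cleared 0 line(s) (total 0); column heights now [2 2 2 3 3], max=3
Drop 3: I rot3 at col 0 lands with bottom-row=2; cleared 0 line(s) (total 0); column heights now [6 2 2 3 3], max=6
Drop 4: O rot1 at col 3 lands with bottom-row=3; cleared 0 line(s) (total 0); column heights now [6 2 2 5 5], max=6

Answer: .....
.....
.....
.....
.....
.....
#....
#..##
#..##
#..##
###.#
#...#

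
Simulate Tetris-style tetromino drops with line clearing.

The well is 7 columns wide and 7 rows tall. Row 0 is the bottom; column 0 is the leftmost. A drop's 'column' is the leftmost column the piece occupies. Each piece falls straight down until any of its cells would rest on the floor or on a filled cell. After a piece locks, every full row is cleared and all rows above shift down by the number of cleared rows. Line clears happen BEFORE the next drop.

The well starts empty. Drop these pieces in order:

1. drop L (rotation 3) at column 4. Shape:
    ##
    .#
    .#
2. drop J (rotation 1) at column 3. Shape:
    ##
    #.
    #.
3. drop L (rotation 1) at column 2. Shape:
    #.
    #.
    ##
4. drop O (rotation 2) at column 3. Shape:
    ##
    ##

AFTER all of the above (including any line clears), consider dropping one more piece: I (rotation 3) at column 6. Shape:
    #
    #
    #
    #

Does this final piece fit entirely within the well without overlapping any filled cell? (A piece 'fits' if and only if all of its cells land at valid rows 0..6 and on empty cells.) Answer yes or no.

Answer: yes

Derivation:
Drop 1: L rot3 at col 4 lands with bottom-row=0; cleared 0 line(s) (total 0); column heights now [0 0 0 0 3 3 0], max=3
Drop 2: J rot1 at col 3 lands with bottom-row=1; cleared 0 line(s) (total 0); column heights now [0 0 0 4 4 3 0], max=4
Drop 3: L rot1 at col 2 lands with bottom-row=4; cleared 0 line(s) (total 0); column heights now [0 0 7 5 4 3 0], max=7
Drop 4: O rot2 at col 3 lands with bottom-row=5; cleared 0 line(s) (total 0); column heights now [0 0 7 7 7 3 0], max=7
Test piece I rot3 at col 6 (width 1): heights before test = [0 0 7 7 7 3 0]; fits = True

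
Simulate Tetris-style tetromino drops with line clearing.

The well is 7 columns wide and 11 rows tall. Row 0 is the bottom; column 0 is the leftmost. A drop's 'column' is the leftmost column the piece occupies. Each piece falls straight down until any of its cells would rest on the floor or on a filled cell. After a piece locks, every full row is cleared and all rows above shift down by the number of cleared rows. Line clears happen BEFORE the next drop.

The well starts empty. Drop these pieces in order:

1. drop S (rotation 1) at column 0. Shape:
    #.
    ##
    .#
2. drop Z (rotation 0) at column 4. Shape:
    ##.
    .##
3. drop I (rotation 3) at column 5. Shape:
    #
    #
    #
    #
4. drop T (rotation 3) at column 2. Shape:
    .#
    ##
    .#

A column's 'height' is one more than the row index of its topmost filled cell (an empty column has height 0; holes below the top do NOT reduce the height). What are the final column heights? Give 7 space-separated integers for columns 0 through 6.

Answer: 3 2 2 3 2 6 1

Derivation:
Drop 1: S rot1 at col 0 lands with bottom-row=0; cleared 0 line(s) (total 0); column heights now [3 2 0 0 0 0 0], max=3
Drop 2: Z rot0 at col 4 lands with bottom-row=0; cleared 0 line(s) (total 0); column heights now [3 2 0 0 2 2 1], max=3
Drop 3: I rot3 at col 5 lands with bottom-row=2; cleared 0 line(s) (total 0); column heights now [3 2 0 0 2 6 1], max=6
Drop 4: T rot3 at col 2 lands with bottom-row=0; cleared 0 line(s) (total 0); column heights now [3 2 2 3 2 6 1], max=6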